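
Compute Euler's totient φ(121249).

112896

Factor: 121249 = 29 · 37 · 113.
φ(121249) = (29−1) · (37−1) · (113−1) = 28 · 36 · 112 = 112896.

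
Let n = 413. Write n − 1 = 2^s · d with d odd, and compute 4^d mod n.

413 − 1 = 412 = 2^2 · 103, so d = 103.
4^1 ≡ 4 (mod 413)
4^2 ≡ 4^2 = 16 ≡ 16 (mod 413)
4^4 ≡ 16^2 = 256 ≡ 256 (mod 413)
4^8 ≡ 256^2 = 65536 ≡ 282 (mod 413)
4^16 ≡ 282^2 = 79524 ≡ 228 (mod 413)
4^32 ≡ 228^2 = 51984 ≡ 359 (mod 413)
4^64 ≡ 359^2 = 128881 ≡ 25 (mod 413)
103 = 64 + 32 + 4 + 2 + 1 in binary powers of 2.
So 4^103 ≡ 25 · 359 · 256 · 16 · 4 ≡ 228 (mod 413).
Squaring chain: 228 → 359; never reaches −1, so base 4 is a Miller–Rabin witness that 413 is composite.

228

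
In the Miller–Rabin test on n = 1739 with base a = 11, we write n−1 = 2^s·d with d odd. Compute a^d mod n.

1470

1739 − 1 = 1738 = 2^1 · 869, so d = 869.
11^1 ≡ 11 (mod 1739)
11^2 ≡ 11^2 = 121 ≡ 121 (mod 1739)
11^4 ≡ 121^2 = 14641 ≡ 729 (mod 1739)
11^8 ≡ 729^2 = 531441 ≡ 1046 (mod 1739)
11^16 ≡ 1046^2 = 1094116 ≡ 285 (mod 1739)
11^32 ≡ 285^2 = 81225 ≡ 1231 (mod 1739)
11^64 ≡ 1231^2 = 1515361 ≡ 692 (mod 1739)
11^128 ≡ 692^2 = 478864 ≡ 639 (mod 1739)
11^256 ≡ 639^2 = 408321 ≡ 1395 (mod 1739)
11^512 ≡ 1395^2 = 1946025 ≡ 84 (mod 1739)
869 = 512 + 256 + 64 + 32 + 4 + 1 in binary powers of 2.
So 11^869 ≡ 84 · 1395 · 692 · 1231 · 729 · 11 ≡ 1470 (mod 1739).
Squaring chain: 1470; never reaches −1, so base 11 is a Miller–Rabin witness that 1739 is composite.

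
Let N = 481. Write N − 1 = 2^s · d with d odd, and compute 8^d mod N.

31

481 − 1 = 480 = 2^5 · 15, so d = 15.
8^1 ≡ 8 (mod 481)
8^2 ≡ 8^2 = 64 ≡ 64 (mod 481)
8^4 ≡ 64^2 = 4096 ≡ 248 (mod 481)
8^8 ≡ 248^2 = 61504 ≡ 417 (mod 481)
15 = 8 + 4 + 2 + 1 in binary powers of 2.
So 8^15 ≡ 417 · 248 · 64 · 8 ≡ 31 (mod 481).
Squaring chain: 31 → 480 → 1 → 1 → 1; reaches −1, so base 8 does not prove 481 composite.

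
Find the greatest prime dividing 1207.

71

1207 = 17 · 71
71 is prime.
So 1207 = 17 · 71; the largest prime factor is 71.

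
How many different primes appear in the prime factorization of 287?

287 = 7 · 41
287 = 7 · 41, which has 2 distinct prime factors.

2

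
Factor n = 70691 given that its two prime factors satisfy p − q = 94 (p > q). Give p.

Since p = q + 94, we have 70691 = q(q + 94), so q² + 94q − 70691 = 0.
Discriminant: 94² + 4·70691 = 8836 + 282764 = 291600; √291600 = 540.
q = (−94 + 540)/2 = 223, and p = q + 94 = 317.
Check: 223 · 317 = 70691.

317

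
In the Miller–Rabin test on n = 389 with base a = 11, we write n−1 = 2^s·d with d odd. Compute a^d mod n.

389 − 1 = 388 = 2^2 · 97, so d = 97.
11^1 ≡ 11 (mod 389)
11^2 ≡ 11^2 = 121 ≡ 121 (mod 389)
11^4 ≡ 121^2 = 14641 ≡ 248 (mod 389)
11^8 ≡ 248^2 = 61504 ≡ 42 (mod 389)
11^16 ≡ 42^2 = 1764 ≡ 208 (mod 389)
11^32 ≡ 208^2 = 43264 ≡ 85 (mod 389)
11^64 ≡ 85^2 = 7225 ≡ 223 (mod 389)
97 = 64 + 32 + 1 in binary powers of 2.
So 11^97 ≡ 223 · 85 · 11 ≡ 1 (mod 389).
Since 11^d ≡ 1 (mod 389), base 11 does not prove 389 composite.

1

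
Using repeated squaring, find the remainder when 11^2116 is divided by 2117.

11^1 ≡ 11 (mod 2117)
11^2 ≡ 11^2 = 121 ≡ 121 (mod 2117)
11^4 ≡ 121^2 = 14641 ≡ 1939 (mod 2117)
11^8 ≡ 1939^2 = 3759721 ≡ 2046 (mod 2117)
11^16 ≡ 2046^2 = 4186116 ≡ 807 (mod 2117)
11^32 ≡ 807^2 = 651249 ≡ 1330 (mod 2117)
11^64 ≡ 1330^2 = 1768900 ≡ 1205 (mod 2117)
11^128 ≡ 1205^2 = 1452025 ≡ 1880 (mod 2117)
11^256 ≡ 1880^2 = 3534400 ≡ 1127 (mod 2117)
11^512 ≡ 1127^2 = 1270129 ≡ 2046 (mod 2117)
11^1024 ≡ 2046^2 = 4186116 ≡ 807 (mod 2117)
11^2048 ≡ 807^2 = 651249 ≡ 1330 (mod 2117)
2116 = 2048 + 64 + 4 in binary powers of 2.
So 11^2116 ≡ 1330 · 1205 · 1939 ≡ 401 (mod 2117).
Since 401 ≠ 1, base 11 is a Fermat witness: 2117 is composite.

401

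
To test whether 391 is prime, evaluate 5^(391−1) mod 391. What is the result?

5^1 ≡ 5 (mod 391)
5^2 ≡ 5^2 = 25 ≡ 25 (mod 391)
5^4 ≡ 25^2 = 625 ≡ 234 (mod 391)
5^8 ≡ 234^2 = 54756 ≡ 16 (mod 391)
5^16 ≡ 16^2 = 256 ≡ 256 (mod 391)
5^32 ≡ 256^2 = 65536 ≡ 239 (mod 391)
5^64 ≡ 239^2 = 57121 ≡ 35 (mod 391)
5^128 ≡ 35^2 = 1225 ≡ 52 (mod 391)
5^256 ≡ 52^2 = 2704 ≡ 358 (mod 391)
390 = 256 + 128 + 4 + 2 in binary powers of 2.
So 5^390 ≡ 358 · 52 · 234 · 25 ≡ 325 (mod 391).
Since 325 ≠ 1, base 5 is a Fermat witness: 391 is composite.

325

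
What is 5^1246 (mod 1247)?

5^1 ≡ 5 (mod 1247)
5^2 ≡ 5^2 = 25 ≡ 25 (mod 1247)
5^4 ≡ 25^2 = 625 ≡ 625 (mod 1247)
5^8 ≡ 625^2 = 390625 ≡ 314 (mod 1247)
5^16 ≡ 314^2 = 98596 ≡ 83 (mod 1247)
5^32 ≡ 83^2 = 6889 ≡ 654 (mod 1247)
5^64 ≡ 654^2 = 427716 ≡ 1242 (mod 1247)
5^128 ≡ 1242^2 = 1542564 ≡ 25 (mod 1247)
5^256 ≡ 25^2 = 625 ≡ 625 (mod 1247)
5^512 ≡ 625^2 = 390625 ≡ 314 (mod 1247)
5^1024 ≡ 314^2 = 98596 ≡ 83 (mod 1247)
1246 = 1024 + 128 + 64 + 16 + 8 + 4 + 2 in binary powers of 2.
So 5^1246 ≡ 83 · 25 · 1242 · 83 · 314 · 625 · 25 ≡ 436 (mod 1247).
Since 436 ≠ 1, base 5 is a Fermat witness: 1247 is composite.

436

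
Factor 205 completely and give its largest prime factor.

205 = 5 · 41
41 is prime.
So 205 = 5 · 41; the largest prime factor is 41.

41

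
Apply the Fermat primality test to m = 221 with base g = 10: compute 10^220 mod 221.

81

10^1 ≡ 10 (mod 221)
10^2 ≡ 10^2 = 100 ≡ 100 (mod 221)
10^4 ≡ 100^2 = 10000 ≡ 55 (mod 221)
10^8 ≡ 55^2 = 3025 ≡ 152 (mod 221)
10^16 ≡ 152^2 = 23104 ≡ 120 (mod 221)
10^32 ≡ 120^2 = 14400 ≡ 35 (mod 221)
10^64 ≡ 35^2 = 1225 ≡ 120 (mod 221)
10^128 ≡ 120^2 = 14400 ≡ 35 (mod 221)
220 = 128 + 64 + 16 + 8 + 4 in binary powers of 2.
So 10^220 ≡ 35 · 120 · 120 · 152 · 55 ≡ 81 (mod 221).
Since 81 ≠ 1, base 10 is a Fermat witness: 221 is composite.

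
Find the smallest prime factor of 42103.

71

42103 is odd.
Digit sum 10, not divisible by 3.
Ends in 3: not divisible by 5.
7: 42103 = 7·6014 + 5
11: 42103 = 11·3827 + 6
13: 42103 = 13·3238 + 9
17: 42103 = 17·2476 + 11
19: 42103 = 19·2215 + 18
23: 42103 = 23·1830 + 13
29: 42103 = 29·1451 + 24
31: 42103 = 31·1358 + 5
37: 42103 = 37·1137 + 34
41: 42103 = 41·1026 + 37
43: 42103 = 43·979 + 6
47: 42103 = 47·895 + 38
53: 42103 = 53·794 + 21
59: 42103 = 59·713 + 36
61: 42103 = 61·690 + 13
67: 42103 = 67·628 + 27
71: 42103 = 71·593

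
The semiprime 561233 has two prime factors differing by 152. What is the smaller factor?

677

Since p = q + 152, we have 561233 = q(q + 152), so q² + 152q − 561233 = 0.
Discriminant: 152² + 4·561233 = 23104 + 2244932 = 2268036; √2268036 = 1506.
q = (−152 + 1506)/2 = 677, and p = q + 152 = 829.
Check: 677 · 829 = 561233.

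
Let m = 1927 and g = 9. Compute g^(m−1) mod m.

9^1 ≡ 9 (mod 1927)
9^2 ≡ 9^2 = 81 ≡ 81 (mod 1927)
9^4 ≡ 81^2 = 6561 ≡ 780 (mod 1927)
9^8 ≡ 780^2 = 608400 ≡ 1395 (mod 1927)
9^16 ≡ 1395^2 = 1946025 ≡ 1682 (mod 1927)
9^32 ≡ 1682^2 = 2829124 ≡ 288 (mod 1927)
9^64 ≡ 288^2 = 82944 ≡ 83 (mod 1927)
9^128 ≡ 83^2 = 6889 ≡ 1108 (mod 1927)
9^256 ≡ 1108^2 = 1227664 ≡ 165 (mod 1927)
9^512 ≡ 165^2 = 27225 ≡ 247 (mod 1927)
9^1024 ≡ 247^2 = 61009 ≡ 1272 (mod 1927)
1926 = 1024 + 512 + 256 + 128 + 4 + 2 in binary powers of 2.
So 9^1926 ≡ 1272 · 247 · 165 · 1108 · 780 · 81 ≡ 286 (mod 1927).
Since 286 ≠ 1, base 9 is a Fermat witness: 1927 is composite.

286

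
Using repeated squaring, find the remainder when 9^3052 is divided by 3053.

9^1 ≡ 9 (mod 3053)
9^2 ≡ 9^2 = 81 ≡ 81 (mod 3053)
9^4 ≡ 81^2 = 6561 ≡ 455 (mod 3053)
9^8 ≡ 455^2 = 207025 ≡ 2474 (mod 3053)
9^16 ≡ 2474^2 = 6120676 ≡ 2464 (mod 3053)
9^32 ≡ 2464^2 = 6071296 ≡ 1932 (mod 3053)
9^64 ≡ 1932^2 = 3732624 ≡ 1858 (mod 3053)
9^128 ≡ 1858^2 = 3452164 ≡ 2274 (mod 3053)
9^256 ≡ 2274^2 = 5171076 ≡ 2347 (mod 3053)
9^512 ≡ 2347^2 = 5508409 ≡ 797 (mod 3053)
9^1024 ≡ 797^2 = 635209 ≡ 185 (mod 3053)
9^2048 ≡ 185^2 = 34225 ≡ 642 (mod 3053)
3052 = 2048 + 512 + 256 + 128 + 64 + 32 + 8 + 4 in binary powers of 2.
So 9^3052 ≡ 642 · 797 · 2347 · 2274 · 1858 · 1932 · 2474 · 455 ≡ 1971 (mod 3053).
Since 1971 ≠ 1, base 9 is a Fermat witness: 3053 is composite.

1971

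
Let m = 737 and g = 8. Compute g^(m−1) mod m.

8^1 ≡ 8 (mod 737)
8^2 ≡ 8^2 = 64 ≡ 64 (mod 737)
8^4 ≡ 64^2 = 4096 ≡ 411 (mod 737)
8^8 ≡ 411^2 = 168921 ≡ 148 (mod 737)
8^16 ≡ 148^2 = 21904 ≡ 531 (mod 737)
8^32 ≡ 531^2 = 281961 ≡ 427 (mod 737)
8^64 ≡ 427^2 = 182329 ≡ 290 (mod 737)
8^128 ≡ 290^2 = 84100 ≡ 82 (mod 737)
8^256 ≡ 82^2 = 6724 ≡ 91 (mod 737)
8^512 ≡ 91^2 = 8281 ≡ 174 (mod 737)
736 = 512 + 128 + 64 + 32 in binary powers of 2.
So 8^736 ≡ 174 · 82 · 290 · 427 ≡ 25 (mod 737).
Since 25 ≠ 1, base 8 is a Fermat witness: 737 is composite.

25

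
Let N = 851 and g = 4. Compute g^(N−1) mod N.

478

4^1 ≡ 4 (mod 851)
4^2 ≡ 4^2 = 16 ≡ 16 (mod 851)
4^4 ≡ 16^2 = 256 ≡ 256 (mod 851)
4^8 ≡ 256^2 = 65536 ≡ 9 (mod 851)
4^16 ≡ 9^2 = 81 ≡ 81 (mod 851)
4^32 ≡ 81^2 = 6561 ≡ 604 (mod 851)
4^64 ≡ 604^2 = 364816 ≡ 588 (mod 851)
4^128 ≡ 588^2 = 345744 ≡ 238 (mod 851)
4^256 ≡ 238^2 = 56644 ≡ 478 (mod 851)
4^512 ≡ 478^2 = 228484 ≡ 416 (mod 851)
850 = 512 + 256 + 64 + 16 + 2 in binary powers of 2.
So 4^850 ≡ 416 · 478 · 588 · 81 · 16 ≡ 478 (mod 851).
Since 478 ≠ 1, base 4 is a Fermat witness: 851 is composite.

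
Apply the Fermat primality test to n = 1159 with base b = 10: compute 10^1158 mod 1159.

163

10^1 ≡ 10 (mod 1159)
10^2 ≡ 10^2 = 100 ≡ 100 (mod 1159)
10^4 ≡ 100^2 = 10000 ≡ 728 (mod 1159)
10^8 ≡ 728^2 = 529984 ≡ 321 (mod 1159)
10^16 ≡ 321^2 = 103041 ≡ 1049 (mod 1159)
10^32 ≡ 1049^2 = 1100401 ≡ 510 (mod 1159)
10^64 ≡ 510^2 = 260100 ≡ 484 (mod 1159)
10^128 ≡ 484^2 = 234256 ≡ 138 (mod 1159)
10^256 ≡ 138^2 = 19044 ≡ 500 (mod 1159)
10^512 ≡ 500^2 = 250000 ≡ 815 (mod 1159)
10^1024 ≡ 815^2 = 664225 ≡ 118 (mod 1159)
1158 = 1024 + 128 + 4 + 2 in binary powers of 2.
So 10^1158 ≡ 118 · 138 · 728 · 100 ≡ 163 (mod 1159).
Since 163 ≠ 1, base 10 is a Fermat witness: 1159 is composite.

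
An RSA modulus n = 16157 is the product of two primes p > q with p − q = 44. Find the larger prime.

Since p = q + 44, we have 16157 = q(q + 44), so q² + 44q − 16157 = 0.
Discriminant: 44² + 4·16157 = 1936 + 64628 = 66564; √66564 = 258.
q = (−44 + 258)/2 = 107, and p = q + 44 = 151.
Check: 107 · 151 = 16157.

151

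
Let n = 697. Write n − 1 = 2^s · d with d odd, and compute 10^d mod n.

141

697 − 1 = 696 = 2^3 · 87, so d = 87.
10^1 ≡ 10 (mod 697)
10^2 ≡ 10^2 = 100 ≡ 100 (mod 697)
10^4 ≡ 100^2 = 10000 ≡ 242 (mod 697)
10^8 ≡ 242^2 = 58564 ≡ 16 (mod 697)
10^16 ≡ 16^2 = 256 ≡ 256 (mod 697)
10^32 ≡ 256^2 = 65536 ≡ 18 (mod 697)
10^64 ≡ 18^2 = 324 ≡ 324 (mod 697)
87 = 64 + 16 + 4 + 2 + 1 in binary powers of 2.
So 10^87 ≡ 324 · 256 · 242 · 100 · 10 ≡ 141 (mod 697).
Squaring chain: 141 → 365 → 98; never reaches −1, so base 10 is a Miller–Rabin witness that 697 is composite.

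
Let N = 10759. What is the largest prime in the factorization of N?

10759 = 7 · 1537
1537 = 29 · 53
53 is prime.
So 10759 = 7 · 29 · 53; the largest prime factor is 53.

53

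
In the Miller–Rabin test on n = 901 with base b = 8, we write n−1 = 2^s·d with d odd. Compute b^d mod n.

875

901 − 1 = 900 = 2^2 · 225, so d = 225.
8^1 ≡ 8 (mod 901)
8^2 ≡ 8^2 = 64 ≡ 64 (mod 901)
8^4 ≡ 64^2 = 4096 ≡ 492 (mod 901)
8^8 ≡ 492^2 = 242064 ≡ 596 (mod 901)
8^16 ≡ 596^2 = 355216 ≡ 222 (mod 901)
8^32 ≡ 222^2 = 49284 ≡ 630 (mod 901)
8^64 ≡ 630^2 = 396900 ≡ 460 (mod 901)
8^128 ≡ 460^2 = 211600 ≡ 766 (mod 901)
225 = 128 + 64 + 32 + 1 in binary powers of 2.
So 8^225 ≡ 766 · 460 · 630 · 8 ≡ 875 (mod 901).
Squaring chain: 875 → 676; never reaches −1, so base 8 is a Miller–Rabin witness that 901 is composite.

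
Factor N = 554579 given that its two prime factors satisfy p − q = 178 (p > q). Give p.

839

Since p = q + 178, we have 554579 = q(q + 178), so q² + 178q − 554579 = 0.
Discriminant: 178² + 4·554579 = 31684 + 2218316 = 2250000; √2250000 = 1500.
q = (−178 + 1500)/2 = 661, and p = q + 178 = 839.
Check: 661 · 839 = 554579.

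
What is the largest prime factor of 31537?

61

31537 = 11 · 2867
2867 = 47 · 61
61 is prime.
So 31537 = 11 · 47 · 61; the largest prime factor is 61.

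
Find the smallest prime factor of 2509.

2509 is odd.
Digit sum 16, not divisible by 3.
Ends in 9: not divisible by 5.
7: 2509 = 7·358 + 3
11: 2509 = 11·228 + 1
13: 2509 = 13·193

13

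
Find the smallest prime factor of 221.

221 is odd.
Digit sum 5, not divisible by 3.
Ends in 1: not divisible by 5.
7: 221 = 7·31 + 4
11: 221 = 11·20 + 1
13: 221 = 13·17

13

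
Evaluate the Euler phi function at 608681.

579600

Factor: 608681 = 29 · 139 · 151.
φ(608681) = (29−1) · (139−1) · (151−1) = 28 · 138 · 150 = 579600.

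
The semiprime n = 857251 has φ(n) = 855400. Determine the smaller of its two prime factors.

911

φ(n) = (p−1)(q−1) = n − (p+q) + 1, so p + q = 857251 − 855400 + 1 = 1852.
p and q are the roots of t² − 1852t + 857251 = 0.
Discriminant: 1852² − 4·857251 = 3429904 − 3429004 = 900; √900 = 30.
q = (1852 − 30)/2 = 911, p = (1852 + 30)/2 = 941.
Check: 911 · 941 = 857251.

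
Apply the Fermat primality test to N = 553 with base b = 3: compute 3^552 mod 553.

3^1 ≡ 3 (mod 553)
3^2 ≡ 3^2 = 9 ≡ 9 (mod 553)
3^4 ≡ 9^2 = 81 ≡ 81 (mod 553)
3^8 ≡ 81^2 = 6561 ≡ 478 (mod 553)
3^16 ≡ 478^2 = 228484 ≡ 95 (mod 553)
3^32 ≡ 95^2 = 9025 ≡ 177 (mod 553)
3^64 ≡ 177^2 = 31329 ≡ 361 (mod 553)
3^128 ≡ 361^2 = 130321 ≡ 366 (mod 553)
3^256 ≡ 366^2 = 133956 ≡ 130 (mod 553)
3^512 ≡ 130^2 = 16900 ≡ 310 (mod 553)
552 = 512 + 32 + 8 in binary powers of 2.
So 3^552 ≡ 310 · 177 · 478 ≡ 176 (mod 553).
Since 176 ≠ 1, base 3 is a Fermat witness: 553 is composite.

176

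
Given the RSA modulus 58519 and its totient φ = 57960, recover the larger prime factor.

φ(n) = (p−1)(q−1) = n − (p+q) + 1, so p + q = 58519 − 57960 + 1 = 560.
p and q are the roots of t² − 560t + 58519 = 0.
Discriminant: 560² − 4·58519 = 313600 − 234076 = 79524; √79524 = 282.
q = (560 − 282)/2 = 139, p = (560 + 282)/2 = 421.
Check: 139 · 421 = 58519.

421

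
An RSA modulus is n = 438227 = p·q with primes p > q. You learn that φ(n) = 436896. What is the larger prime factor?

739

φ(n) = (p−1)(q−1) = n − (p+q) + 1, so p + q = 438227 − 436896 + 1 = 1332.
p and q are the roots of t² − 1332t + 438227 = 0.
Discriminant: 1332² − 4·438227 = 1774224 − 1752908 = 21316; √21316 = 146.
q = (1332 − 146)/2 = 593, p = (1332 + 146)/2 = 739.
Check: 593 · 739 = 438227.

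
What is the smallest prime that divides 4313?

19

4313 is odd.
Digit sum 11, not divisible by 3.
Ends in 3: not divisible by 5.
7: 4313 = 7·616 + 1
11: 4313 = 11·392 + 1
13: 4313 = 13·331 + 10
17: 4313 = 17·253 + 12
19: 4313 = 19·227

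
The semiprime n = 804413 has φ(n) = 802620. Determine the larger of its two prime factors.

φ(n) = (p−1)(q−1) = n − (p+q) + 1, so p + q = 804413 − 802620 + 1 = 1794.
p and q are the roots of t² − 1794t + 804413 = 0.
Discriminant: 1794² − 4·804413 = 3218436 − 3217652 = 784; √784 = 28.
q = (1794 − 28)/2 = 883, p = (1794 + 28)/2 = 911.
Check: 883 · 911 = 804413.

911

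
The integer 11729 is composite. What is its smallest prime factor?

37

11729 is odd.
Digit sum 20, not divisible by 3.
Ends in 9: not divisible by 5.
7: 11729 = 7·1675 + 4
11: 11729 = 11·1066 + 3
13: 11729 = 13·902 + 3
17: 11729 = 17·689 + 16
19: 11729 = 19·617 + 6
23: 11729 = 23·509 + 22
29: 11729 = 29·404 + 13
31: 11729 = 31·378 + 11
37: 11729 = 37·317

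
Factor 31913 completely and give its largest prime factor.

31913 = 7 · 4559
4559 = 47 · 97
97 is prime.
So 31913 = 7 · 47 · 97; the largest prime factor is 97.

97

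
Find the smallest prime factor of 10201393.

10201393 is odd.
Digit sum 19, not divisible by 3.
Ends in 3: not divisible by 5.
7: 10201393 = 7·1457341 + 6
11: 10201393 = 11·927399 + 4
13: 10201393 = 13·784722 + 7
17: 10201393 = 17·600081 + 16
19: 10201393 = 19·536915 + 8
23: 10201393 = 23·443538 + 19
29: 10201393 = 29·351772 + 5
31: 10201393 = 31·329077 + 6
37: 10201393 = 37·275713 + 12
41: 10201393 = 41·248814 + 19
43: 10201393 = 43·237241 + 30
47: 10201393 = 47·217050 + 43
53: 10201393 = 53·192479 + 6
59: 10201393 = 59·172904 + 57
61: 10201393 = 61·167235 + 58
67: 10201393 = 67·152259 + 40
71: 10201393 = 71·143681 + 42
73: 10201393 = 73·139745 + 8
79: 10201393 = 79·129131 + 44
83: 10201393 = 83·122908 + 29
89: 10201393 = 89·114622 + 35
97: 10201393 = 97·105169

97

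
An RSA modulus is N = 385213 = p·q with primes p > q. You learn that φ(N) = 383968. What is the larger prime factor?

677

φ(n) = (p−1)(q−1) = n − (p+q) + 1, so p + q = 385213 − 383968 + 1 = 1246.
p and q are the roots of t² − 1246t + 385213 = 0.
Discriminant: 1246² − 4·385213 = 1552516 − 1540852 = 11664; √11664 = 108.
q = (1246 − 108)/2 = 569, p = (1246 + 108)/2 = 677.
Check: 569 · 677 = 385213.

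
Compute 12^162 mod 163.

12^1 ≡ 12 (mod 163)
12^2 ≡ 12^2 = 144 ≡ 144 (mod 163)
12^4 ≡ 144^2 = 20736 ≡ 35 (mod 163)
12^8 ≡ 35^2 = 1225 ≡ 84 (mod 163)
12^16 ≡ 84^2 = 7056 ≡ 47 (mod 163)
12^32 ≡ 47^2 = 2209 ≡ 90 (mod 163)
12^64 ≡ 90^2 = 8100 ≡ 113 (mod 163)
12^128 ≡ 113^2 = 12769 ≡ 55 (mod 163)
162 = 128 + 32 + 2 in binary powers of 2.
So 12^162 ≡ 55 · 90 · 144 ≡ 1 (mod 163).
Since the result is 1, base 12 gives no evidence that 163 is composite.

1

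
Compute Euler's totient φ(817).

Factor: 817 = 19 · 43.
φ(817) = (19−1) · (43−1) = 18 · 42 = 756.

756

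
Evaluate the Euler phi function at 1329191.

Factor: 1329191 = 71 · 97 · 193.
φ(1329191) = (71−1) · (97−1) · (193−1) = 70 · 96 · 192 = 1290240.

1290240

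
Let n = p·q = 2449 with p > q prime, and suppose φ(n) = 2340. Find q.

31

φ(n) = (p−1)(q−1) = n − (p+q) + 1, so p + q = 2449 − 2340 + 1 = 110.
p and q are the roots of t² − 110t + 2449 = 0.
Discriminant: 110² − 4·2449 = 12100 − 9796 = 2304; √2304 = 48.
q = (110 − 48)/2 = 31, p = (110 + 48)/2 = 79.
Check: 31 · 79 = 2449.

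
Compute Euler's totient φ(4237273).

Factor: 4237273 = 137 · 157 · 197.
φ(4237273) = (137−1) · (157−1) · (197−1) = 136 · 156 · 196 = 4158336.

4158336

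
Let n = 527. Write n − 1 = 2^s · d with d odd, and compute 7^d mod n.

165

527 − 1 = 526 = 2^1 · 263, so d = 263.
7^1 ≡ 7 (mod 527)
7^2 ≡ 7^2 = 49 ≡ 49 (mod 527)
7^4 ≡ 49^2 = 2401 ≡ 293 (mod 527)
7^8 ≡ 293^2 = 85849 ≡ 475 (mod 527)
7^16 ≡ 475^2 = 225625 ≡ 69 (mod 527)
7^32 ≡ 69^2 = 4761 ≡ 18 (mod 527)
7^64 ≡ 18^2 = 324 ≡ 324 (mod 527)
7^128 ≡ 324^2 = 104976 ≡ 103 (mod 527)
7^256 ≡ 103^2 = 10609 ≡ 69 (mod 527)
263 = 256 + 4 + 2 + 1 in binary powers of 2.
So 7^263 ≡ 69 · 293 · 49 · 7 ≡ 165 (mod 527).
Squaring chain: 165; never reaches −1, so base 7 is a Miller–Rabin witness that 527 is composite.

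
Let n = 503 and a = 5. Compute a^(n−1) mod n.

5^1 ≡ 5 (mod 503)
5^2 ≡ 5^2 = 25 ≡ 25 (mod 503)
5^4 ≡ 25^2 = 625 ≡ 122 (mod 503)
5^8 ≡ 122^2 = 14884 ≡ 297 (mod 503)
5^16 ≡ 297^2 = 88209 ≡ 184 (mod 503)
5^32 ≡ 184^2 = 33856 ≡ 155 (mod 503)
5^64 ≡ 155^2 = 24025 ≡ 384 (mod 503)
5^128 ≡ 384^2 = 147456 ≡ 77 (mod 503)
5^256 ≡ 77^2 = 5929 ≡ 396 (mod 503)
502 = 256 + 128 + 64 + 32 + 16 + 4 + 2 in binary powers of 2.
So 5^502 ≡ 396 · 77 · 384 · 155 · 184 · 122 · 25 ≡ 1 (mod 503).
Since the result is 1, base 5 gives no evidence that 503 is composite.

1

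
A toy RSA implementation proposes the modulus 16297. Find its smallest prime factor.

43

16297 is odd.
Digit sum 25, not divisible by 3.
Ends in 7: not divisible by 5.
7: 16297 = 7·2328 + 1
11: 16297 = 11·1481 + 6
13: 16297 = 13·1253 + 8
17: 16297 = 17·958 + 11
19: 16297 = 19·857 + 14
23: 16297 = 23·708 + 13
29: 16297 = 29·561 + 28
31: 16297 = 31·525 + 22
37: 16297 = 37·440 + 17
41: 16297 = 41·397 + 20
43: 16297 = 43·379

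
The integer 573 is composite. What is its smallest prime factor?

3

573 is odd.
Digit sum 15, divisible by 3.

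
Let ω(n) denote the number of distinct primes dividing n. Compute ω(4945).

3

4945 = 5 · 989
989 = 23 · 43
4945 = 5 · 23 · 43, which has 3 distinct prime factors.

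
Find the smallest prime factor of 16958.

2

16958 is even: 2 divides it.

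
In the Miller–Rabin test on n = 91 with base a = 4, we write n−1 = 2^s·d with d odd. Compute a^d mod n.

64

91 − 1 = 90 = 2^1 · 45, so d = 45.
4^1 ≡ 4 (mod 91)
4^2 ≡ 4^2 = 16 ≡ 16 (mod 91)
4^4 ≡ 16^2 = 256 ≡ 74 (mod 91)
4^8 ≡ 74^2 = 5476 ≡ 16 (mod 91)
4^16 ≡ 16^2 = 256 ≡ 74 (mod 91)
4^32 ≡ 74^2 = 5476 ≡ 16 (mod 91)
45 = 32 + 8 + 4 + 1 in binary powers of 2.
So 4^45 ≡ 16 · 16 · 74 · 4 ≡ 64 (mod 91).
Squaring chain: 64; never reaches −1, so base 4 is a Miller–Rabin witness that 91 is composite.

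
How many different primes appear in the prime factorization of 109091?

109091 = 43^2 · 59
109091 = 43^2 · 59, which has 2 distinct prime factors.

2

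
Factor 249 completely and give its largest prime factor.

249 = 3 · 83
83 is prime.
So 249 = 3 · 83; the largest prime factor is 83.

83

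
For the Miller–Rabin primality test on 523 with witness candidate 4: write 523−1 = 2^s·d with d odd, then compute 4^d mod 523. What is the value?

1

523 − 1 = 522 = 2^1 · 261, so d = 261.
4^1 ≡ 4 (mod 523)
4^2 ≡ 4^2 = 16 ≡ 16 (mod 523)
4^4 ≡ 16^2 = 256 ≡ 256 (mod 523)
4^8 ≡ 256^2 = 65536 ≡ 161 (mod 523)
4^16 ≡ 161^2 = 25921 ≡ 294 (mod 523)
4^32 ≡ 294^2 = 86436 ≡ 141 (mod 523)
4^64 ≡ 141^2 = 19881 ≡ 7 (mod 523)
4^128 ≡ 7^2 = 49 ≡ 49 (mod 523)
4^256 ≡ 49^2 = 2401 ≡ 309 (mod 523)
261 = 256 + 4 + 1 in binary powers of 2.
So 4^261 ≡ 309 · 256 · 4 ≡ 1 (mod 523).
Since 4^d ≡ 1 (mod 523), base 4 does not prove 523 composite.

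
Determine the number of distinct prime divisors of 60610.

60610 = 2 · 30305
30305 = 5 · 6061
6061 = 11 · 551
551 = 19 · 29
60610 = 2 · 5 · 11 · 19 · 29, which has 5 distinct prime factors.

5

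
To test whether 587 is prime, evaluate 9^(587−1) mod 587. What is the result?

9^1 ≡ 9 (mod 587)
9^2 ≡ 9^2 = 81 ≡ 81 (mod 587)
9^4 ≡ 81^2 = 6561 ≡ 104 (mod 587)
9^8 ≡ 104^2 = 10816 ≡ 250 (mod 587)
9^16 ≡ 250^2 = 62500 ≡ 278 (mod 587)
9^32 ≡ 278^2 = 77284 ≡ 387 (mod 587)
9^64 ≡ 387^2 = 149769 ≡ 84 (mod 587)
9^128 ≡ 84^2 = 7056 ≡ 12 (mod 587)
9^256 ≡ 12^2 = 144 ≡ 144 (mod 587)
9^512 ≡ 144^2 = 20736 ≡ 191 (mod 587)
586 = 512 + 64 + 8 + 2 in binary powers of 2.
So 9^586 ≡ 191 · 84 · 250 · 81 ≡ 1 (mod 587).
Since the result is 1, base 9 gives no evidence that 587 is composite.

1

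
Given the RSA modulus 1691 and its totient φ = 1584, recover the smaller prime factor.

19

φ(n) = (p−1)(q−1) = n − (p+q) + 1, so p + q = 1691 − 1584 + 1 = 108.
p and q are the roots of t² − 108t + 1691 = 0.
Discriminant: 108² − 4·1691 = 11664 − 6764 = 4900; √4900 = 70.
q = (108 − 70)/2 = 19, p = (108 + 70)/2 = 89.
Check: 19 · 89 = 1691.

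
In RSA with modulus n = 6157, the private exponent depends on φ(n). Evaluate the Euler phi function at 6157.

Factor: 6157 = 47 · 131.
φ(6157) = (47−1) · (131−1) = 46 · 130 = 5980.

5980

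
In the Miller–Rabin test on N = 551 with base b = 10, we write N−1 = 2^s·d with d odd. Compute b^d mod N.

551 − 1 = 550 = 2^1 · 275, so d = 275.
10^1 ≡ 10 (mod 551)
10^2 ≡ 10^2 = 100 ≡ 100 (mod 551)
10^4 ≡ 100^2 = 10000 ≡ 82 (mod 551)
10^8 ≡ 82^2 = 6724 ≡ 112 (mod 551)
10^16 ≡ 112^2 = 12544 ≡ 422 (mod 551)
10^32 ≡ 422^2 = 178084 ≡ 111 (mod 551)
10^64 ≡ 111^2 = 12321 ≡ 199 (mod 551)
10^128 ≡ 199^2 = 39601 ≡ 480 (mod 551)
10^256 ≡ 480^2 = 230400 ≡ 82 (mod 551)
275 = 256 + 16 + 2 + 1 in binary powers of 2.
So 10^275 ≡ 82 · 422 · 100 · 10 ≡ 98 (mod 551).
Squaring chain: 98; never reaches −1, so base 10 is a Miller–Rabin witness that 551 is composite.

98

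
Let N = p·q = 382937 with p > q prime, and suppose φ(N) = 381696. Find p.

φ(n) = (p−1)(q−1) = n − (p+q) + 1, so p + q = 382937 − 381696 + 1 = 1242.
p and q are the roots of t² − 1242t + 382937 = 0.
Discriminant: 1242² − 4·382937 = 1542564 − 1531748 = 10816; √10816 = 104.
q = (1242 − 104)/2 = 569, p = (1242 + 104)/2 = 673.
Check: 569 · 673 = 382937.

673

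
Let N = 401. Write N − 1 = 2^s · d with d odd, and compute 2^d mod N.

401 − 1 = 400 = 2^4 · 25, so d = 25.
2^1 ≡ 2 (mod 401)
2^2 ≡ 2^2 = 4 ≡ 4 (mod 401)
2^4 ≡ 4^2 = 16 ≡ 16 (mod 401)
2^8 ≡ 16^2 = 256 ≡ 256 (mod 401)
2^16 ≡ 256^2 = 65536 ≡ 173 (mod 401)
25 = 16 + 8 + 1 in binary powers of 2.
So 2^25 ≡ 173 · 256 · 2 ≡ 356 (mod 401).
Squaring chain: 356 → 20 → 400 → 1; reaches −1, so base 2 does not prove 401 composite.

356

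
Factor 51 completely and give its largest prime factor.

17

51 = 3 · 17
17 is prime.
So 51 = 3 · 17; the largest prime factor is 17.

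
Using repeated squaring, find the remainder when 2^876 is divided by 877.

2^1 ≡ 2 (mod 877)
2^2 ≡ 2^2 = 4 ≡ 4 (mod 877)
2^4 ≡ 4^2 = 16 ≡ 16 (mod 877)
2^8 ≡ 16^2 = 256 ≡ 256 (mod 877)
2^16 ≡ 256^2 = 65536 ≡ 638 (mod 877)
2^32 ≡ 638^2 = 407044 ≡ 116 (mod 877)
2^64 ≡ 116^2 = 13456 ≡ 301 (mod 877)
2^128 ≡ 301^2 = 90601 ≡ 270 (mod 877)
2^256 ≡ 270^2 = 72900 ≡ 109 (mod 877)
2^512 ≡ 109^2 = 11881 ≡ 480 (mod 877)
876 = 512 + 256 + 64 + 32 + 8 + 4 in binary powers of 2.
So 2^876 ≡ 480 · 109 · 301 · 116 · 256 · 16 ≡ 1 (mod 877).
Since the result is 1, base 2 gives no evidence that 877 is composite.

1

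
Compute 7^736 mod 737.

7^1 ≡ 7 (mod 737)
7^2 ≡ 7^2 = 49 ≡ 49 (mod 737)
7^4 ≡ 49^2 = 2401 ≡ 190 (mod 737)
7^8 ≡ 190^2 = 36100 ≡ 724 (mod 737)
7^16 ≡ 724^2 = 524176 ≡ 169 (mod 737)
7^32 ≡ 169^2 = 28561 ≡ 555 (mod 737)
7^64 ≡ 555^2 = 308025 ≡ 696 (mod 737)
7^128 ≡ 696^2 = 484416 ≡ 207 (mod 737)
7^256 ≡ 207^2 = 42849 ≡ 103 (mod 737)
7^512 ≡ 103^2 = 10609 ≡ 291 (mod 737)
736 = 512 + 128 + 64 + 32 in binary powers of 2.
So 7^736 ≡ 291 · 207 · 696 · 555 ≡ 301 (mod 737).
Since 301 ≠ 1, base 7 is a Fermat witness: 737 is composite.

301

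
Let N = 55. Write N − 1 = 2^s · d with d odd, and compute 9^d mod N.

4

55 − 1 = 54 = 2^1 · 27, so d = 27.
9^1 ≡ 9 (mod 55)
9^2 ≡ 9^2 = 81 ≡ 26 (mod 55)
9^4 ≡ 26^2 = 676 ≡ 16 (mod 55)
9^8 ≡ 16^2 = 256 ≡ 36 (mod 55)
9^16 ≡ 36^2 = 1296 ≡ 31 (mod 55)
27 = 16 + 8 + 2 + 1 in binary powers of 2.
So 9^27 ≡ 31 · 36 · 26 · 9 ≡ 4 (mod 55).
Squaring chain: 4; never reaches −1, so base 9 is a Miller–Rabin witness that 55 is composite.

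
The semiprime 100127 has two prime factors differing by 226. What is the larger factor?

Since p = q + 226, we have 100127 = q(q + 226), so q² + 226q − 100127 = 0.
Discriminant: 226² + 4·100127 = 51076 + 400508 = 451584; √451584 = 672.
q = (−226 + 672)/2 = 223, and p = q + 226 = 449.
Check: 223 · 449 = 100127.

449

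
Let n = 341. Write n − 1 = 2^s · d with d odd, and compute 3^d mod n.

254

341 − 1 = 340 = 2^2 · 85, so d = 85.
3^1 ≡ 3 (mod 341)
3^2 ≡ 3^2 = 9 ≡ 9 (mod 341)
3^4 ≡ 9^2 = 81 ≡ 81 (mod 341)
3^8 ≡ 81^2 = 6561 ≡ 82 (mod 341)
3^16 ≡ 82^2 = 6724 ≡ 245 (mod 341)
3^32 ≡ 245^2 = 60025 ≡ 9 (mod 341)
3^64 ≡ 9^2 = 81 ≡ 81 (mod 341)
85 = 64 + 16 + 4 + 1 in binary powers of 2.
So 3^85 ≡ 81 · 245 · 81 · 3 ≡ 254 (mod 341).
Squaring chain: 254 → 67; never reaches −1, so base 3 is a Miller–Rabin witness that 341 is composite.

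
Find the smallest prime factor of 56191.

56191 is odd.
Digit sum 22, not divisible by 3.
Ends in 1: not divisible by 5.
7: 56191 = 7·8027 + 2
11: 56191 = 11·5108 + 3
13: 56191 = 13·4322 + 5
17: 56191 = 17·3305 + 6
19: 56191 = 19·2957 + 8
23: 56191 = 23·2443 + 2
29: 56191 = 29·1937 + 18
31: 56191 = 31·1812 + 19
37: 56191 = 37·1518 + 25
41: 56191 = 41·1370 + 21
43: 56191 = 43·1306 + 33
47: 56191 = 47·1195 + 26
53: 56191 = 53·1060 + 11
59: 56191 = 59·952 + 23
61: 56191 = 61·921 + 10
67: 56191 = 67·838 + 45
71: 56191 = 71·791 + 30
73: 56191 = 73·769 + 54
79: 56191 = 79·711 + 22
83: 56191 = 83·677

83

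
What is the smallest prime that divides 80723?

80723 is odd.
Digit sum 20, not divisible by 3.
Ends in 3: not divisible by 5.
7: 80723 = 7·11531 + 6
11: 80723 = 11·7338 + 5
13: 80723 = 13·6209 + 6
17: 80723 = 17·4748 + 7
19: 80723 = 19·4248 + 11
23: 80723 = 23·3509 + 16
29: 80723 = 29·2783 + 16
31: 80723 = 31·2603 + 30
37: 80723 = 37·2181 + 26
41: 80723 = 41·1968 + 35
43: 80723 = 43·1877 + 12
47: 80723 = 47·1717 + 24
53: 80723 = 53·1523 + 4
59: 80723 = 59·1368 + 11
61: 80723 = 61·1323 + 20
67: 80723 = 67·1204 + 55
71: 80723 = 71·1136 + 67
73: 80723 = 73·1105 + 58
79: 80723 = 79·1021 + 64
83: 80723 = 83·972 + 47
89: 80723 = 89·907

89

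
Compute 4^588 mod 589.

4^1 ≡ 4 (mod 589)
4^2 ≡ 4^2 = 16 ≡ 16 (mod 589)
4^4 ≡ 16^2 = 256 ≡ 256 (mod 589)
4^8 ≡ 256^2 = 65536 ≡ 157 (mod 589)
4^16 ≡ 157^2 = 24649 ≡ 500 (mod 589)
4^32 ≡ 500^2 = 250000 ≡ 264 (mod 589)
4^64 ≡ 264^2 = 69696 ≡ 194 (mod 589)
4^128 ≡ 194^2 = 37636 ≡ 529 (mod 589)
4^256 ≡ 529^2 = 279841 ≡ 66 (mod 589)
4^512 ≡ 66^2 = 4356 ≡ 233 (mod 589)
588 = 512 + 64 + 8 + 4 in binary powers of 2.
So 4^588 ≡ 233 · 194 · 157 · 256 ≡ 64 (mod 589).
Since 64 ≠ 1, base 4 is a Fermat witness: 589 is composite.

64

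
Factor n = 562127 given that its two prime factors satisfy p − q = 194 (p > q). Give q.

659

Since p = q + 194, we have 562127 = q(q + 194), so q² + 194q − 562127 = 0.
Discriminant: 194² + 4·562127 = 37636 + 2248508 = 2286144; √2286144 = 1512.
q = (−194 + 1512)/2 = 659, and p = q + 194 = 853.
Check: 659 · 853 = 562127.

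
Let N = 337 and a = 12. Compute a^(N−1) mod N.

12^1 ≡ 12 (mod 337)
12^2 ≡ 12^2 = 144 ≡ 144 (mod 337)
12^4 ≡ 144^2 = 20736 ≡ 179 (mod 337)
12^8 ≡ 179^2 = 32041 ≡ 26 (mod 337)
12^16 ≡ 26^2 = 676 ≡ 2 (mod 337)
12^32 ≡ 2^2 = 4 ≡ 4 (mod 337)
12^64 ≡ 4^2 = 16 ≡ 16 (mod 337)
12^128 ≡ 16^2 = 256 ≡ 256 (mod 337)
12^256 ≡ 256^2 = 65536 ≡ 158 (mod 337)
336 = 256 + 64 + 16 in binary powers of 2.
So 12^336 ≡ 158 · 16 · 2 ≡ 1 (mod 337).
Since the result is 1, base 12 gives no evidence that 337 is composite.

1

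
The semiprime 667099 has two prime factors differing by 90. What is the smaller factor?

Since p = q + 90, we have 667099 = q(q + 90), so q² + 90q − 667099 = 0.
Discriminant: 90² + 4·667099 = 8100 + 2668396 = 2676496; √2676496 = 1636.
q = (−90 + 1636)/2 = 773, and p = q + 90 = 863.
Check: 773 · 863 = 667099.

773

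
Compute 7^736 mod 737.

7^1 ≡ 7 (mod 737)
7^2 ≡ 7^2 = 49 ≡ 49 (mod 737)
7^4 ≡ 49^2 = 2401 ≡ 190 (mod 737)
7^8 ≡ 190^2 = 36100 ≡ 724 (mod 737)
7^16 ≡ 724^2 = 524176 ≡ 169 (mod 737)
7^32 ≡ 169^2 = 28561 ≡ 555 (mod 737)
7^64 ≡ 555^2 = 308025 ≡ 696 (mod 737)
7^128 ≡ 696^2 = 484416 ≡ 207 (mod 737)
7^256 ≡ 207^2 = 42849 ≡ 103 (mod 737)
7^512 ≡ 103^2 = 10609 ≡ 291 (mod 737)
736 = 512 + 128 + 64 + 32 in binary powers of 2.
So 7^736 ≡ 291 · 207 · 696 · 555 ≡ 301 (mod 737).
Since 301 ≠ 1, base 7 is a Fermat witness: 737 is composite.

301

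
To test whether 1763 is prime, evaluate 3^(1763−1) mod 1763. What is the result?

3^1 ≡ 3 (mod 1763)
3^2 ≡ 3^2 = 9 ≡ 9 (mod 1763)
3^4 ≡ 9^2 = 81 ≡ 81 (mod 1763)
3^8 ≡ 81^2 = 6561 ≡ 1272 (mod 1763)
3^16 ≡ 1272^2 = 1617984 ≡ 1313 (mod 1763)
3^32 ≡ 1313^2 = 1723969 ≡ 1518 (mod 1763)
3^64 ≡ 1518^2 = 2304324 ≡ 83 (mod 1763)
3^128 ≡ 83^2 = 6889 ≡ 1600 (mod 1763)
3^256 ≡ 1600^2 = 2560000 ≡ 124 (mod 1763)
3^512 ≡ 124^2 = 15376 ≡ 1272 (mod 1763)
3^1024 ≡ 1272^2 = 1617984 ≡ 1313 (mod 1763)
1762 = 1024 + 512 + 128 + 64 + 32 + 2 in binary powers of 2.
So 3^1762 ≡ 1313 · 1272 · 1600 · 83 · 1518 · 9 ≡ 583 (mod 1763).
Since 583 ≠ 1, base 3 is a Fermat witness: 1763 is composite.

583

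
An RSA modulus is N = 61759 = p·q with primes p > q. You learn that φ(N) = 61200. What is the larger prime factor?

φ(n) = (p−1)(q−1) = n − (p+q) + 1, so p + q = 61759 − 61200 + 1 = 560.
p and q are the roots of t² − 560t + 61759 = 0.
Discriminant: 560² − 4·61759 = 313600 − 247036 = 66564; √66564 = 258.
q = (560 − 258)/2 = 151, p = (560 + 258)/2 = 409.
Check: 151 · 409 = 61759.

409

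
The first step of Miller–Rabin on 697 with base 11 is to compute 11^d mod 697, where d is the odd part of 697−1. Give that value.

697 − 1 = 696 = 2^3 · 87, so d = 87.
11^1 ≡ 11 (mod 697)
11^2 ≡ 11^2 = 121 ≡ 121 (mod 697)
11^4 ≡ 121^2 = 14641 ≡ 4 (mod 697)
11^8 ≡ 4^2 = 16 ≡ 16 (mod 697)
11^16 ≡ 16^2 = 256 ≡ 256 (mod 697)
11^32 ≡ 256^2 = 65536 ≡ 18 (mod 697)
11^64 ≡ 18^2 = 324 ≡ 324 (mod 697)
87 = 64 + 16 + 4 + 2 + 1 in binary powers of 2.
So 11^87 ≡ 324 · 256 · 4 · 121 · 11 ≡ 445 (mod 697).
Squaring chain: 445 → 77 → 353; never reaches −1, so base 11 is a Miller–Rabin witness that 697 is composite.

445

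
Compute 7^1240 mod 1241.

373

7^1 ≡ 7 (mod 1241)
7^2 ≡ 7^2 = 49 ≡ 49 (mod 1241)
7^4 ≡ 49^2 = 2401 ≡ 1160 (mod 1241)
7^8 ≡ 1160^2 = 1345600 ≡ 356 (mod 1241)
7^16 ≡ 356^2 = 126736 ≡ 154 (mod 1241)
7^32 ≡ 154^2 = 23716 ≡ 137 (mod 1241)
7^64 ≡ 137^2 = 18769 ≡ 154 (mod 1241)
7^128 ≡ 154^2 = 23716 ≡ 137 (mod 1241)
7^256 ≡ 137^2 = 18769 ≡ 154 (mod 1241)
7^512 ≡ 154^2 = 23716 ≡ 137 (mod 1241)
7^1024 ≡ 137^2 = 18769 ≡ 154 (mod 1241)
1240 = 1024 + 128 + 64 + 16 + 8 in binary powers of 2.
So 7^1240 ≡ 154 · 137 · 154 · 154 · 356 ≡ 373 (mod 1241).
Since 373 ≠ 1, base 7 is a Fermat witness: 1241 is composite.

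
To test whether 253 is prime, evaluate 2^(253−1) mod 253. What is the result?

81

2^1 ≡ 2 (mod 253)
2^2 ≡ 2^2 = 4 ≡ 4 (mod 253)
2^4 ≡ 4^2 = 16 ≡ 16 (mod 253)
2^8 ≡ 16^2 = 256 ≡ 3 (mod 253)
2^16 ≡ 3^2 = 9 ≡ 9 (mod 253)
2^32 ≡ 9^2 = 81 ≡ 81 (mod 253)
2^64 ≡ 81^2 = 6561 ≡ 236 (mod 253)
2^128 ≡ 236^2 = 55696 ≡ 36 (mod 253)
252 = 128 + 64 + 32 + 16 + 8 + 4 in binary powers of 2.
So 2^252 ≡ 36 · 236 · 81 · 9 · 3 · 16 ≡ 81 (mod 253).
Since 81 ≠ 1, base 2 is a Fermat witness: 253 is composite.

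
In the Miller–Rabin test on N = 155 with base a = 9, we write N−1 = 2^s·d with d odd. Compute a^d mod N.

155 − 1 = 154 = 2^1 · 77, so d = 77.
9^1 ≡ 9 (mod 155)
9^2 ≡ 9^2 = 81 ≡ 81 (mod 155)
9^4 ≡ 81^2 = 6561 ≡ 51 (mod 155)
9^8 ≡ 51^2 = 2601 ≡ 121 (mod 155)
9^16 ≡ 121^2 = 14641 ≡ 71 (mod 155)
9^32 ≡ 71^2 = 5041 ≡ 81 (mod 155)
9^64 ≡ 81^2 = 6561 ≡ 51 (mod 155)
77 = 64 + 8 + 4 + 1 in binary powers of 2.
So 9^77 ≡ 51 · 121 · 51 · 9 ≡ 19 (mod 155).
Squaring chain: 19; never reaches −1, so base 9 is a Miller–Rabin witness that 155 is composite.

19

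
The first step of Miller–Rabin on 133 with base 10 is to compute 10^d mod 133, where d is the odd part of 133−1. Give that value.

27

133 − 1 = 132 = 2^2 · 33, so d = 33.
10^1 ≡ 10 (mod 133)
10^2 ≡ 10^2 = 100 ≡ 100 (mod 133)
10^4 ≡ 100^2 = 10000 ≡ 25 (mod 133)
10^8 ≡ 25^2 = 625 ≡ 93 (mod 133)
10^16 ≡ 93^2 = 8649 ≡ 4 (mod 133)
10^32 ≡ 4^2 = 16 ≡ 16 (mod 133)
33 = 32 + 1 in binary powers of 2.
So 10^33 ≡ 16 · 10 ≡ 27 (mod 133).
Squaring chain: 27 → 64; never reaches −1, so base 10 is a Miller–Rabin witness that 133 is composite.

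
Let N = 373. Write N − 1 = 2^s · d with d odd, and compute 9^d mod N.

373 − 1 = 372 = 2^2 · 93, so d = 93.
9^1 ≡ 9 (mod 373)
9^2 ≡ 9^2 = 81 ≡ 81 (mod 373)
9^4 ≡ 81^2 = 6561 ≡ 220 (mod 373)
9^8 ≡ 220^2 = 48400 ≡ 283 (mod 373)
9^16 ≡ 283^2 = 80089 ≡ 267 (mod 373)
9^32 ≡ 267^2 = 71289 ≡ 46 (mod 373)
9^64 ≡ 46^2 = 2116 ≡ 251 (mod 373)
93 = 64 + 16 + 8 + 4 + 1 in binary powers of 2.
So 9^93 ≡ 251 · 267 · 283 · 220 · 9 ≡ 1 (mod 373).
Since 9^d ≡ 1 (mod 373), base 9 does not prove 373 composite.

1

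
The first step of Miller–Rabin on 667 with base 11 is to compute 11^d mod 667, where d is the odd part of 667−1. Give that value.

135

667 − 1 = 666 = 2^1 · 333, so d = 333.
11^1 ≡ 11 (mod 667)
11^2 ≡ 11^2 = 121 ≡ 121 (mod 667)
11^4 ≡ 121^2 = 14641 ≡ 634 (mod 667)
11^8 ≡ 634^2 = 401956 ≡ 422 (mod 667)
11^16 ≡ 422^2 = 178084 ≡ 662 (mod 667)
11^32 ≡ 662^2 = 438244 ≡ 25 (mod 667)
11^64 ≡ 25^2 = 625 ≡ 625 (mod 667)
11^128 ≡ 625^2 = 390625 ≡ 430 (mod 667)
11^256 ≡ 430^2 = 184900 ≡ 141 (mod 667)
333 = 256 + 64 + 8 + 4 + 1 in binary powers of 2.
So 11^333 ≡ 141 · 625 · 422 · 634 · 11 ≡ 135 (mod 667).
Squaring chain: 135; never reaches −1, so base 11 is a Miller–Rabin witness that 667 is composite.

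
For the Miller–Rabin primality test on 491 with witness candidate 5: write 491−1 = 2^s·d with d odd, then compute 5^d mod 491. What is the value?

1

491 − 1 = 490 = 2^1 · 245, so d = 245.
5^1 ≡ 5 (mod 491)
5^2 ≡ 5^2 = 25 ≡ 25 (mod 491)
5^4 ≡ 25^2 = 625 ≡ 134 (mod 491)
5^8 ≡ 134^2 = 17956 ≡ 280 (mod 491)
5^16 ≡ 280^2 = 78400 ≡ 331 (mod 491)
5^32 ≡ 331^2 = 109561 ≡ 68 (mod 491)
5^64 ≡ 68^2 = 4624 ≡ 205 (mod 491)
5^128 ≡ 205^2 = 42025 ≡ 290 (mod 491)
245 = 128 + 64 + 32 + 16 + 4 + 1 in binary powers of 2.
So 5^245 ≡ 290 · 205 · 68 · 331 · 134 · 5 ≡ 1 (mod 491).
Since 5^d ≡ 1 (mod 491), base 5 does not prove 491 composite.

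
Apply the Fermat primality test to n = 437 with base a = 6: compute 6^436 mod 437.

118

6^1 ≡ 6 (mod 437)
6^2 ≡ 6^2 = 36 ≡ 36 (mod 437)
6^4 ≡ 36^2 = 1296 ≡ 422 (mod 437)
6^8 ≡ 422^2 = 178084 ≡ 225 (mod 437)
6^16 ≡ 225^2 = 50625 ≡ 370 (mod 437)
6^32 ≡ 370^2 = 136900 ≡ 119 (mod 437)
6^64 ≡ 119^2 = 14161 ≡ 177 (mod 437)
6^128 ≡ 177^2 = 31329 ≡ 302 (mod 437)
6^256 ≡ 302^2 = 91204 ≡ 308 (mod 437)
436 = 256 + 128 + 32 + 16 + 4 in binary powers of 2.
So 6^436 ≡ 308 · 302 · 119 · 370 · 422 ≡ 118 (mod 437).
Since 118 ≠ 1, base 6 is a Fermat witness: 437 is composite.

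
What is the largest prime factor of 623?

623 = 7 · 89
89 is prime.
So 623 = 7 · 89; the largest prime factor is 89.

89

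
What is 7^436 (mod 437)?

7^1 ≡ 7 (mod 437)
7^2 ≡ 7^2 = 49 ≡ 49 (mod 437)
7^4 ≡ 49^2 = 2401 ≡ 216 (mod 437)
7^8 ≡ 216^2 = 46656 ≡ 334 (mod 437)
7^16 ≡ 334^2 = 111556 ≡ 121 (mod 437)
7^32 ≡ 121^2 = 14641 ≡ 220 (mod 437)
7^64 ≡ 220^2 = 48400 ≡ 330 (mod 437)
7^128 ≡ 330^2 = 108900 ≡ 87 (mod 437)
7^256 ≡ 87^2 = 7569 ≡ 140 (mod 437)
436 = 256 + 128 + 32 + 16 + 4 in binary powers of 2.
So 7^436 ≡ 140 · 87 · 220 · 121 · 216 ≡ 64 (mod 437).
Since 64 ≠ 1, base 7 is a Fermat witness: 437 is composite.

64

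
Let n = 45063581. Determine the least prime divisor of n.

97

45063581 is odd.
Digit sum 32, not divisible by 3.
Ends in 1: not divisible by 5.
7: 45063581 = 7·6437654 + 3
11: 45063581 = 11·4096689 + 2
13: 45063581 = 13·3466429 + 4
17: 45063581 = 17·2650798 + 15
19: 45063581 = 19·2371767 + 8
23: 45063581 = 23·1959286 + 3
29: 45063581 = 29·1553916 + 17
31: 45063581 = 31·1453663 + 28
37: 45063581 = 37·1217934 + 23
41: 45063581 = 41·1099111 + 30
43: 45063581 = 43·1047990 + 11
47: 45063581 = 47·958799 + 28
53: 45063581 = 53·850256 + 13
59: 45063581 = 59·763789 + 30
61: 45063581 = 61·738747 + 14
67: 45063581 = 67·672590 + 51
71: 45063581 = 71·634698 + 23
73: 45063581 = 73·617309 + 24
79: 45063581 = 79·570425 + 6
83: 45063581 = 83·542934 + 59
89: 45063581 = 89·506332 + 33
97: 45063581 = 97·464573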